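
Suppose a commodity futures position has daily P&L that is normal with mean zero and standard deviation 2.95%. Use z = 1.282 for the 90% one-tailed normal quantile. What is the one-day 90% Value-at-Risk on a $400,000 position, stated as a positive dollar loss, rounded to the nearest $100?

$15,100

VaR = z·σ = 1.282 × 2.95% = 3.782%.
On $400,000: 0.03782 × $400,000 = $15,128.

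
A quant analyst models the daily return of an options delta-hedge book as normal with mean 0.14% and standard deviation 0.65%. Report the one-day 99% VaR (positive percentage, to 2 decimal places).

1.37%

At 99% one-sided, z = 2.326.
VaR = −μ + z·σ = −(0.14%) + 2.326 × 0.65% = 1.372%.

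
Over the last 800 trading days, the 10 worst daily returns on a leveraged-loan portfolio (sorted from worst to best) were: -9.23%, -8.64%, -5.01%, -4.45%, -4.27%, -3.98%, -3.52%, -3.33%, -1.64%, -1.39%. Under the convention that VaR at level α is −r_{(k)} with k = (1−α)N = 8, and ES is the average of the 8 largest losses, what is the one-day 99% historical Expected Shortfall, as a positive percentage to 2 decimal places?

The 8 worst returns sum to -42.43%.
ES = −(-42.43%) / 8 = 5.30375% ≈ 5.30%.

5.30%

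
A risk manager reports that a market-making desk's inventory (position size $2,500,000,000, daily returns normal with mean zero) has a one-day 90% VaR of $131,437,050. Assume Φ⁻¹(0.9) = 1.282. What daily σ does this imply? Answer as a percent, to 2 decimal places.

4.10%

VaR as a fraction: $131,437,050 / $2,500,000,000 = 5.257%.
σ = VaR / z = 5.257% / 1.282 = 4.101%.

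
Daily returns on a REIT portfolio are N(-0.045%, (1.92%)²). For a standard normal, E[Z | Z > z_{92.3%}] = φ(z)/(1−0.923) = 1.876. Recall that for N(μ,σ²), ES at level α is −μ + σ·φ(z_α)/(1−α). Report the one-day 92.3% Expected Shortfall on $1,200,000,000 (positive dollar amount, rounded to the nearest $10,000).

$43,760,000

ES = −(-0.045%) + 1.92% × 1.876 = 3.647%.
On $1,200,000,000: 0.03647 × $1,200,000,000 = $43,764,000.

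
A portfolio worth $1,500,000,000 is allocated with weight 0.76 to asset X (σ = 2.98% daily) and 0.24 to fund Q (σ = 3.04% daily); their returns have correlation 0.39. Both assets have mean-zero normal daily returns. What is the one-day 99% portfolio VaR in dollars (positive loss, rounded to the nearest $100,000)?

$92,000,000

σ_p² = 0.76²·2.98² + 0.24²·3.04² + 2·0.39·0.76·0.24·2.98·3.04 = 6.9505 (%²).
σ_p = √6.9505 = 2.636%.
At 99%, z = 2.326.
VaR = 2.326 × 2.636% = 6.131%; on $1,500,000,000 that is $91,965,000.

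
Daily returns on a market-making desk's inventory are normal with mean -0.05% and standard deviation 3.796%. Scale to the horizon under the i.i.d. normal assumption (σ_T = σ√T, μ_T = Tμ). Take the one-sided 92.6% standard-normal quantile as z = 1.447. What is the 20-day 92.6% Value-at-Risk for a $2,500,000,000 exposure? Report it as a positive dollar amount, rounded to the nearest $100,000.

σ_{20d} = 3.796% × √20 = 16.976%; μ_{20d} = 20 × -0.05% = -1.000%.
VaR = −(-1.000%) + 1.447 × 16.976% = 25.564%.
On $2,500,000,000: 0.25564 × $2,500,000,000 = $639,100,000.

$639,100,000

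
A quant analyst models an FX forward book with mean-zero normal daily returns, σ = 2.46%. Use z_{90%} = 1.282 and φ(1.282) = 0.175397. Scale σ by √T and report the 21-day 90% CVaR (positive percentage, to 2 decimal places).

σ_{21d} = 2.46% × √21 = 11.273%.
ES multiplier = φ(z)/(1−α) = 0.175397/0.1 = 1.754.
ES = 11.273% × 1.754 = 19.773%.

19.77%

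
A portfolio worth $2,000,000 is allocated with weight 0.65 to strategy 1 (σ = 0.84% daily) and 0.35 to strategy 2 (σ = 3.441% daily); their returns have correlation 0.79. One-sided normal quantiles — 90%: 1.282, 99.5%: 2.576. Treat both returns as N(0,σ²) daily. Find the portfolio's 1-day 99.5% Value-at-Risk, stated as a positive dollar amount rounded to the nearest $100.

$86,000

σ_p² = 0.65²·0.84² + 0.35²·3.441² + 2·0.79·0.65·0.35·0.84·3.441 = 2.7875 (%²).
σ_p = √2.7875 = 1.670%.
VaR = 2.576 × 1.670% = 4.302%; on $2,000,000 that is $86,040.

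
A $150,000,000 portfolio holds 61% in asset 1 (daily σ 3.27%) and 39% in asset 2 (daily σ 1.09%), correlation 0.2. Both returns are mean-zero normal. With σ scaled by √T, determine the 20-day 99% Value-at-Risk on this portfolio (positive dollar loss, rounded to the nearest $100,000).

σ_p = √(0.61²·3.27² + 0.39²·1.09² + 2·0.2·0.61·0.39·3.27·1.09) = 2.121%.
σ_{20d} = 2.121% × √20 = 9.485%.
z(99%) = 2.326.
VaR = 2.326 × 9.485% = 22.062%; on $150,000,000 that is $33,093,000.

$33,100,000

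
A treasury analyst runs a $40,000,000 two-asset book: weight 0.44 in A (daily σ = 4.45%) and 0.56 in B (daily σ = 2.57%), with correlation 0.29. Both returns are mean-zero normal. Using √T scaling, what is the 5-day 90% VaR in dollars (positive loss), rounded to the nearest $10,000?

$3,150,000

σ_p = √(0.44²·4.45² + 0.56²·2.57² + 2·0.29·0.44·0.56·4.45·2.57) = 2.746%.
σ_{5d} = 2.746% × √5 = 6.140%.
z(90%) = 1.282.
VaR = 1.282 × 6.140% = 7.871%; on $40,000,000 that is $3,148,400.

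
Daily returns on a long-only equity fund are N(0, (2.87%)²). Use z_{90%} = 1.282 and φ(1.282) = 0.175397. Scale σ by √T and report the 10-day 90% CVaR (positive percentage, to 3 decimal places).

σ_{10d} = 2.87% × √10 = 9.076%.
ES multiplier = φ(z)/(1−α) = 0.175397/0.1 = 1.754.
ES = 9.076% × 1.754 = 15.919%.

15.919%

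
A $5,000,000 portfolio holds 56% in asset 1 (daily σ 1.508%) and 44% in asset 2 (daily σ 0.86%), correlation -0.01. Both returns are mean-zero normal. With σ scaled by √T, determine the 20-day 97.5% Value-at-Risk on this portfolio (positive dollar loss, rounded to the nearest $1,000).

σ_p = √(0.56²·1.508² + 0.44²·0.86² + 2·-0.01·0.56·0.44·1.508·0.86) = 0.922%.
σ_{20d} = 0.922% × √20 = 4.123%.
z(97.5%) = 1.960.
VaR = 1.960 × 4.123% = 8.081%; on $5,000,000 that is $404,050.

$404,000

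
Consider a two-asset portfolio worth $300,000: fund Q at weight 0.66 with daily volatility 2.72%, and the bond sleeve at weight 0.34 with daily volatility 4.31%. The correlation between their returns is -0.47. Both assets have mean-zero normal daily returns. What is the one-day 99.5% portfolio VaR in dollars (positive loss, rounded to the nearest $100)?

σ_p² = 0.66²·2.72² + 0.34²·4.31² + 2·-0.47·0.66·0.34·2.72·4.31 = 2.8973 (%²).
σ_p = √2.8973 = 1.702%.
At 99.5%, z = 2.576.
VaR = 2.576 × 1.702% = 4.384%; on $300,000 that is $13,152.

$13,200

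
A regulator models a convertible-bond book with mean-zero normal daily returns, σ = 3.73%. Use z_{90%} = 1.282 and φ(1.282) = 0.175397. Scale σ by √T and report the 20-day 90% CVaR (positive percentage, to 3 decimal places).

29.258%

σ_{20d} = 3.73% × √20 = 16.681%.
ES multiplier = φ(z)/(1−α) = 0.175397/0.1 = 1.754.
ES = 16.681% × 1.754 = 29.258%.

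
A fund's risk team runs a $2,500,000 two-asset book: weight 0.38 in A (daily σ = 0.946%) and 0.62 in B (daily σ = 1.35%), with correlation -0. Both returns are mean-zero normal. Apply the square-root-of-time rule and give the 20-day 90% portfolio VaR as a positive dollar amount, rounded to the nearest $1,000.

σ_p = √(0.38²·0.946² + 0.62²·1.35² + 2·-0·0.38·0.62·0.946·1.35) = 0.911%.
σ_{20d} = 0.911% × √20 = 4.074%.
z(90%) = 1.282.
VaR = 1.282 × 4.074% = 5.223%; on $2,500,000 that is $130,575.

$131,000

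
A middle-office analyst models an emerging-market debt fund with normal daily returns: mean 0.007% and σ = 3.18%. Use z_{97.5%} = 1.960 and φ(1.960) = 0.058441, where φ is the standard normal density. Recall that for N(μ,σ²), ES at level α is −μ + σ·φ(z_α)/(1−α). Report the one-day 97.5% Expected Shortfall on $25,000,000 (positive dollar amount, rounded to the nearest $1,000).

$1,857,000

Tail multiplier: φ(z)/(1−α) = 0.058441 / 0.025 = 2.338.
ES = −(0.007%) + 3.18% × 2.338 = 7.428%.
On $25,000,000: 0.07428 × $25,000,000 = $1,857,000.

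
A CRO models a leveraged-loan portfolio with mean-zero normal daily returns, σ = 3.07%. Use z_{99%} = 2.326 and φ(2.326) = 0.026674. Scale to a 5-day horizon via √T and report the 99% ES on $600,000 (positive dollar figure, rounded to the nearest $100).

$109,900

σ_{5d} = 3.07% × √5 = 6.865%.
ES multiplier = φ(z)/(1−α) = 0.026674/0.01 = 2.667.
ES = 6.865% × 2.667 = 18.309%; on $600,000: $109,854.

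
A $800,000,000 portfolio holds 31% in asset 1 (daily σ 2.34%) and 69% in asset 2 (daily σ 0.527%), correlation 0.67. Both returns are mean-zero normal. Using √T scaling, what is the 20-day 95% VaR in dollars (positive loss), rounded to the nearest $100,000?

$59,200,000

σ_p = √(0.31²·2.34² + 0.69²·0.527² + 2·0.67·0.31·0.69·2.34·0.527) = 1.006%.
σ_{20d} = 1.006% × √20 = 4.499%.
z(95%) = 1.645.
VaR = 1.645 × 4.499% = 7.401%; on $800,000,000 that is $59,208,000.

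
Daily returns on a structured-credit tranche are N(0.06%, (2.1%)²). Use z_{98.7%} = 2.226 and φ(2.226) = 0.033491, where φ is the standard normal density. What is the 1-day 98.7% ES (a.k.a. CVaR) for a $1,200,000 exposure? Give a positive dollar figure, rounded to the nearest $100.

$64,200

Tail multiplier: φ(z)/(1−α) = 0.033491 / 0.013 = 2.576.
ES = −(0.06%) + 2.1% × 2.576 = 5.350%.
On $1,200,000: 0.05350 × $1,200,000 = $64,200.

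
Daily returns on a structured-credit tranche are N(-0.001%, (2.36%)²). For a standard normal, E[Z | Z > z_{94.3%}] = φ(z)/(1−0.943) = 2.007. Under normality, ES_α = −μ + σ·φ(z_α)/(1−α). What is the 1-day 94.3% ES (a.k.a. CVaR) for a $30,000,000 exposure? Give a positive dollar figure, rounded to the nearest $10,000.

ES = −(-0.001%) + 2.36% × 2.007 = 4.738%.
On $30,000,000: 0.04738 × $30,000,000 = $1,421,400.

$1,420,000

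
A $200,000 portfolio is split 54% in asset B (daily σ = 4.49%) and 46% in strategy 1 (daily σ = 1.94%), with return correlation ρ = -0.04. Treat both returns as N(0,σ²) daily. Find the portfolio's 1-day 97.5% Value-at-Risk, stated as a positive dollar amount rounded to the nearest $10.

σ_p² = 0.54²·4.49² + 0.46²·1.94² + 2·-0.04·0.54·0.46·4.49·1.94 = 6.5020 (%²).
σ_p = √6.5020 = 2.550%.
At 97.5%, z = 1.960.
VaR = 1.960 × 2.550% = 4.998%; on $200,000 that is $9,996.

$10,000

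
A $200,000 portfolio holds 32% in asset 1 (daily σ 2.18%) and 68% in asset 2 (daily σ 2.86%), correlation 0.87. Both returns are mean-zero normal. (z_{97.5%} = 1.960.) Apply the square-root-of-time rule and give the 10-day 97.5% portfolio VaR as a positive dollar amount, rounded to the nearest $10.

$31,920

σ_p = √(0.32²·2.18² + 0.68²·2.86² + 2·0.87·0.32·0.68·2.18·2.86) = 2.575%.
σ_{10d} = 2.575% × √10 = 8.143%.
VaR = 1.960 × 8.143% = 15.960%; on $200,000 that is $31,920.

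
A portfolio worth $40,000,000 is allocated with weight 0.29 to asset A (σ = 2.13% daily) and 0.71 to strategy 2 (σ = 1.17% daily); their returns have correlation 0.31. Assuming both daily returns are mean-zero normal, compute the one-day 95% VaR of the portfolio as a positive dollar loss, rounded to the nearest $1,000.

$776,000

σ_p² = 0.29²·2.13² + 0.71²·1.17² + 2·0.31·0.29·0.71·2.13·1.17 = 1.3898 (%²).
σ_p = √1.3898 = 1.179%.
At 95%, z = 1.645.
VaR = 1.645 × 1.179% = 1.939%; on $40,000,000 that is $775,600.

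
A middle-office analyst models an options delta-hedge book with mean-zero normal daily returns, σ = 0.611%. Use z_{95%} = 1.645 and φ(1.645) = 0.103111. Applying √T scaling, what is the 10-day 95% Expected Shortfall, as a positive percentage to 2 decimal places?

3.98%

σ_{10d} = 0.611% × √10 = 1.932%.
ES multiplier = φ(z)/(1−α) = 0.103111/0.05 = 2.062.
ES = 1.932% × 2.062 = 3.984%.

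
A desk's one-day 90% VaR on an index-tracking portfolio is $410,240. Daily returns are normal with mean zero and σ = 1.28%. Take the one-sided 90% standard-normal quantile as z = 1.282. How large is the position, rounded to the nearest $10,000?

$25,000,000

VaR as a fraction of value: z·σ = 1.282 × 1.28% = 1.64096%.
Position = $410,240 / 0.0164096 = $25,000,000.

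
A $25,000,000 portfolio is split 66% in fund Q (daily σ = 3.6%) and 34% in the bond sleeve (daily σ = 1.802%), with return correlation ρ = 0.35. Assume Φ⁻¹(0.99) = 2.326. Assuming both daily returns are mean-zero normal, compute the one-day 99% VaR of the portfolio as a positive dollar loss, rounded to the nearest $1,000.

$1,543,000

σ_p² = 0.66²·3.6² + 0.34²·1.802² + 2·0.35·0.66·0.34·3.6·1.802 = 7.0398 (%²).
σ_p = √7.0398 = 2.653%.
VaR = 2.326 × 2.653% = 6.171%; on $25,000,000 that is $1,542,750.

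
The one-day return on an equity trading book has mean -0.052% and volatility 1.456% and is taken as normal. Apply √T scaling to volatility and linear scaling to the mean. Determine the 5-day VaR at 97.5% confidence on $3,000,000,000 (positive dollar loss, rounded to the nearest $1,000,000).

At 97.5%, z = 1.960.
σ_{5d} = 1.456% × √5 = 3.256%; μ_{5d} = 5 × -0.052% = -0.260%.
VaR = −(-0.260%) + 1.960 × 3.256% = 6.642%.
On $3,000,000,000: 0.06642 × $3,000,000,000 = $199,260,000.

$199,000,000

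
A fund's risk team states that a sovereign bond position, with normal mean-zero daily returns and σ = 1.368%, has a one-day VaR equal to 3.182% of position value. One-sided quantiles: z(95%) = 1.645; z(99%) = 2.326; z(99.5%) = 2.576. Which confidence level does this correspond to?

Implied z = VaR/σ = 3.182 / 1.368 = 2.326.
This matches z(99%) = 2.326.

99%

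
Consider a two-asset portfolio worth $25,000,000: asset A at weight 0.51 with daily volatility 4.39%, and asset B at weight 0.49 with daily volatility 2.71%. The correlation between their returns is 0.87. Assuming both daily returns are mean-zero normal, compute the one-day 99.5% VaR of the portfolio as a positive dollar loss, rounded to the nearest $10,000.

$2,230,000

σ_p² = 0.51²·4.39² + 0.49²·2.71² + 2·0.87·0.51·0.49·4.39·2.71 = 11.9491 (%²).
σ_p = √11.9491 = 3.457%.
At 99.5%, z = 2.576.
VaR = 2.576 × 3.457% = 8.905%; on $25,000,000 that is $2,226,250.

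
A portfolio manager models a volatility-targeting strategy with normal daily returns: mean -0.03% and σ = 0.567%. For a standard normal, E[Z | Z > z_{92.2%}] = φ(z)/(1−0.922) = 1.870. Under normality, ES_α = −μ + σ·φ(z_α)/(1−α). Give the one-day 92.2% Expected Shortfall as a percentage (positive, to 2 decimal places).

ES = −(-0.03%) + 0.567% × 1.870 = 1.090%.

1.09%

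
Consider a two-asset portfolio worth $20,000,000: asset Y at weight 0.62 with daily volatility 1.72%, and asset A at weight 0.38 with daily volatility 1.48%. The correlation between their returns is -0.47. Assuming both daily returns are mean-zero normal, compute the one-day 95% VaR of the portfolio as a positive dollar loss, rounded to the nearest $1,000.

$310,000

σ_p² = 0.62²·1.72² + 0.38²·1.48² + 2·-0.47·0.62·0.38·1.72·1.48 = 0.8897 (%²).
σ_p = √0.8897 = 0.943%.
At 95%, z = 1.645.
VaR = 1.645 × 0.943% = 1.551%; on $20,000,000 that is $310,200.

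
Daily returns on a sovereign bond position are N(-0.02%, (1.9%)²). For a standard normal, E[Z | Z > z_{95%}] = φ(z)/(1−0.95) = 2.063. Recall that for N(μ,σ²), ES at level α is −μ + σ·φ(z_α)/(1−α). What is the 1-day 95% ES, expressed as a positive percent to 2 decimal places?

ES = −(-0.02%) + 1.9% × 2.063 = 3.940%.

3.94%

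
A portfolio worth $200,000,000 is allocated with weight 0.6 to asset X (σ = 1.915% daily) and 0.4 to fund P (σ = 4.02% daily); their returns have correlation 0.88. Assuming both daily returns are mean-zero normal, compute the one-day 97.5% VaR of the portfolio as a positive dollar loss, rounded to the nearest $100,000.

$10,500,000

σ_p² = 0.6²·1.915² + 0.4²·4.02² + 2·0.88·0.6·0.4·1.915·4.02 = 7.1576 (%²).
σ_p = √7.1576 = 2.675%.
At 97.5%, z = 1.960.
VaR = 1.960 × 2.675% = 5.243%; on $200,000,000 that is $10,486,000.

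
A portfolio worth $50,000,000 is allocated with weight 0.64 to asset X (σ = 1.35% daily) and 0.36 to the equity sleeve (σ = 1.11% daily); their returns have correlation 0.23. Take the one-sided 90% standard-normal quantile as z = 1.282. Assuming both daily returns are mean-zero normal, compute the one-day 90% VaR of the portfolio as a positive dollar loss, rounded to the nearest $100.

σ_p² = 0.64²·1.35² + 0.36²·1.11² + 2·0.23·0.64·0.36·1.35·1.11 = 1.0650 (%²).
σ_p = √1.0650 = 1.032%.
VaR = 1.282 × 1.032% = 1.323%; on $50,000,000 that is $661,500.

$661,500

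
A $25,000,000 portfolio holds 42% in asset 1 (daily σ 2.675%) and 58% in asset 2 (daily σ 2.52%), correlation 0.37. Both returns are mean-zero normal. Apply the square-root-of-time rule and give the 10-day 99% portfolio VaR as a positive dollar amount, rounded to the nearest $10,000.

$3,950,000

σ_p = √(0.42²·2.675² + 0.58²·2.52² + 2·0.37·0.42·0.58·2.675·2.52) = 2.148%.
σ_{10d} = 2.148% × √10 = 6.793%.
z(99%) = 2.326.
VaR = 2.326 × 6.793% = 15.801%; on $25,000,000 that is $3,950,250.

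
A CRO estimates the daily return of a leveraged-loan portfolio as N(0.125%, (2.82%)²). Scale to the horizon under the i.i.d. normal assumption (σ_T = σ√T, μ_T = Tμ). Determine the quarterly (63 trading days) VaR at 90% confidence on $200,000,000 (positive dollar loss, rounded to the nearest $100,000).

$41,600,000

At 90%, z = 1.282.
σ_{63d} = 2.82% × √63 = 22.383%; μ_{63d} = 63 × 0.125% = 7.875%.
VaR = −(7.875%) + 1.282 × 22.383% = 20.820%.
On $200,000,000: 0.20820 × $200,000,000 = $41,640,000.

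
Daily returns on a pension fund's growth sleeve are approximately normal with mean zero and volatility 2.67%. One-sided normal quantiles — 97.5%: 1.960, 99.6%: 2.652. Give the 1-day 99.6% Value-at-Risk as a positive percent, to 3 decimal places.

7.081%

VaR = z·σ = 2.652 × 2.67% = 7.081%.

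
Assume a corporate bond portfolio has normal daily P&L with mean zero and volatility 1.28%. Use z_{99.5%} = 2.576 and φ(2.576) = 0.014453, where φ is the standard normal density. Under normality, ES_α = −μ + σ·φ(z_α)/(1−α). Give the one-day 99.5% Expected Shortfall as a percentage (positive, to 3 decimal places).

Tail multiplier: φ(z)/(1−α) = 0.014453 / 0.005 = 2.891.
ES = 1.28% × 2.891 = 3.700%.

3.700%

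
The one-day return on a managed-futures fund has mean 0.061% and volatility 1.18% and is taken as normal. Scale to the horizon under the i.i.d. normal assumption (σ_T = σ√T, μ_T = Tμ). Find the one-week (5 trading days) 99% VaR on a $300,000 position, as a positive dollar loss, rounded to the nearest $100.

$17,500

At 99%, z = 2.326.
σ_{5d} = 1.18% × √5 = 2.639%; μ_{5d} = 5 × 0.061% = 0.305%.
VaR = −(0.305%) + 2.326 × 2.639% = 5.833%.
On $300,000: 0.05833 × $300,000 = $17,499.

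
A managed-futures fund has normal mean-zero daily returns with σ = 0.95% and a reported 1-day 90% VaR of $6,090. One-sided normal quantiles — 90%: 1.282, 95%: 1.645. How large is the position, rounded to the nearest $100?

$500,000

VaR as a fraction of value: z·σ = 1.282 × 0.95% = 1.2179%.
Position = $6,090 / 0.012179 = $500,041.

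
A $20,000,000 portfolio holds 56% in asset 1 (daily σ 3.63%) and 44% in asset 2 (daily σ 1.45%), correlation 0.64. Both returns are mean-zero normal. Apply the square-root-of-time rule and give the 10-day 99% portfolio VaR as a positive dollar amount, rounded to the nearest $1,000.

$3,663,000

σ_p = √(0.56²·3.63² + 0.44²·1.45² + 2·0.64·0.56·0.44·3.63·1.45) = 2.490%.
σ_{10d} = 2.490% × √10 = 7.874%.
z(99%) = 2.326.
VaR = 2.326 × 7.874% = 18.315%; on $20,000,000 that is $3,663,000.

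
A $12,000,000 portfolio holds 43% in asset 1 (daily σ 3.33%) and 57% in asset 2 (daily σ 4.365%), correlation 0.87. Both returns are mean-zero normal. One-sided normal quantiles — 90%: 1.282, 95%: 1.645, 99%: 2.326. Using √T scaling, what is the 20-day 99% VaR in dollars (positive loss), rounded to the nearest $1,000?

$4,743,000

σ_p = √(0.43²·3.33² + 0.57²·4.365² + 2·0.87·0.43·0.57·3.33·4.365) = 3.800%.
σ_{20d} = 3.800% × √20 = 16.994%.
VaR = 2.326 × 16.994% = 39.528%; on $12,000,000 that is $4,743,360.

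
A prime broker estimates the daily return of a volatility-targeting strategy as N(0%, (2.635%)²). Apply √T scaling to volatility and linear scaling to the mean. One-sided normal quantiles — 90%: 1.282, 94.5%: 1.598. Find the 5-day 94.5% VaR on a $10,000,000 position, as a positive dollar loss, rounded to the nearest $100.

σ_{5d} = 2.635% × √5 = 5.892%.
VaR = 1.598 × 5.892% = 9.415%.
On $10,000,000: 0.09415 × $10,000,000 = $941,500.

$941,500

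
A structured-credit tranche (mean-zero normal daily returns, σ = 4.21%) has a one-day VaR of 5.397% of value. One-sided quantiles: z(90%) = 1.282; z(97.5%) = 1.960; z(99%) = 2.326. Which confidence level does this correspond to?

90%

Implied z = VaR/σ = 5.397 / 4.21 = 1.282.
This matches z(90%) = 1.282.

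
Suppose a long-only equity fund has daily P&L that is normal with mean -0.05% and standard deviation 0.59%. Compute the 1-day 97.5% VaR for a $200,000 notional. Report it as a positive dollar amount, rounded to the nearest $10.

At 97.5% one-sided, z = 1.960.
VaR = −μ + z·σ = −(-0.05%) + 1.960 × 0.59% = 1.206%.
On $200,000: 0.01206 × $200,000 = $2,412.

$2,410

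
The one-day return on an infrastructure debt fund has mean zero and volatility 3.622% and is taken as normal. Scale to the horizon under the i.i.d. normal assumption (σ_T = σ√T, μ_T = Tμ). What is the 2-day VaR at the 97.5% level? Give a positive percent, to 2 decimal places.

At 97.5%, z = 1.960.
σ_{2d} = 3.622% × √2 = 5.122%.
VaR = 1.960 × 5.122% = 10.039%.

10.04%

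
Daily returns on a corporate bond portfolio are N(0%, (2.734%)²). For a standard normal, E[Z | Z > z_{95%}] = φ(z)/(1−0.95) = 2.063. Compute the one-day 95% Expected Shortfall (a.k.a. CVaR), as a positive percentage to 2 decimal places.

ES = 2.734% × 2.063 = 5.640%.

5.64%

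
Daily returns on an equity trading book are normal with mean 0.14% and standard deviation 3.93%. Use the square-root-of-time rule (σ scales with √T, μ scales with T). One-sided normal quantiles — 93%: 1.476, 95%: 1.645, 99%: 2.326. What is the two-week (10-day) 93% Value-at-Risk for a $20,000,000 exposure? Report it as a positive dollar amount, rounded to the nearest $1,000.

σ_{10d} = 3.93% × √10 = 12.428%; μ_{10d} = 10 × 0.14% = 1.400%.
VaR = −(1.400%) + 1.476 × 12.428% = 16.944%.
On $20,000,000: 0.16944 × $20,000,000 = $3,388,800.

$3,389,000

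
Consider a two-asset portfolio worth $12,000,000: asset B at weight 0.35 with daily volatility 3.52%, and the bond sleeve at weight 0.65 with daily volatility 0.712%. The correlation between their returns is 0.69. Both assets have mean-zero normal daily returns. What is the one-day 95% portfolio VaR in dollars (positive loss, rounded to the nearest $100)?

σ_p² = 0.35²·3.52² + 0.65²·0.712² + 2·0.69·0.35·0.65·3.52·0.712 = 2.5188 (%²).
σ_p = √2.5188 = 1.587%.
At 95%, z = 1.645.
VaR = 1.645 × 1.587% = 2.611%; on $12,000,000 that is $313,320.

$313,300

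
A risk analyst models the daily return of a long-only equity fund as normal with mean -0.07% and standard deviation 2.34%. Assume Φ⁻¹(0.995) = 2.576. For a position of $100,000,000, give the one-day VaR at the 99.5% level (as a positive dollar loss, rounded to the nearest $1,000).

$6,098,000

VaR = −μ + z·σ = −(-0.07%) + 2.576 × 2.34% = 6.098%.
On $100,000,000: 0.06098 × $100,000,000 = $6,098,000.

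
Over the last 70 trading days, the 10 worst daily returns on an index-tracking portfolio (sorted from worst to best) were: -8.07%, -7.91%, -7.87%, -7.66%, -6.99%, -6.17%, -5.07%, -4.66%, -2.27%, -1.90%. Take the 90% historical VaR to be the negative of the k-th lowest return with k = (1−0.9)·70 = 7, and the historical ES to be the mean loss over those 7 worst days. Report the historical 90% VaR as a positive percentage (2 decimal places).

5.07%

k = 7; the 7th lowest return is -5.07%, so VaR = 5.07%.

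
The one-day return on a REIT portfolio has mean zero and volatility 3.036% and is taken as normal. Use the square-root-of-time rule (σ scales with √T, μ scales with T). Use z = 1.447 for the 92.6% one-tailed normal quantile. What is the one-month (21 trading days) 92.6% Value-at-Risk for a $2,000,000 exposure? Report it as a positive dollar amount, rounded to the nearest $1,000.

$403,000

σ_{21d} = 3.036% × √21 = 13.913%.
VaR = 1.447 × 13.913% = 20.132%.
On $2,000,000: 0.20132 × $2,000,000 = $402,640.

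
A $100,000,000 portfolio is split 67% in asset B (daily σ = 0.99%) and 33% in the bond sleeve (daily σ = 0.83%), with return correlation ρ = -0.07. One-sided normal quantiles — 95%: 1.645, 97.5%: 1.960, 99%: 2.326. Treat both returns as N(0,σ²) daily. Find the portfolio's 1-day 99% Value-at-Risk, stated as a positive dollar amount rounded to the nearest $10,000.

σ_p² = 0.67²·0.99² + 0.33²·0.83² + 2·-0.07·0.67·0.33·0.99·0.83 = 0.4896 (%²).
σ_p = √0.4896 = 0.700%.
VaR = 2.326 × 0.700% = 1.628%; on $100,000,000 that is $1,628,000.

$1,630,000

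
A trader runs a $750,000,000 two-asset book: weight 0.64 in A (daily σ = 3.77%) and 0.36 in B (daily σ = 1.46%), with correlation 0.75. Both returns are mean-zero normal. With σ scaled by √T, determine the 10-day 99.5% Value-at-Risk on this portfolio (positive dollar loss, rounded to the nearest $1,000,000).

σ_p = √(0.64²·3.77² + 0.36²·1.46² + 2·0.75·0.64·0.36·3.77·1.46) = 2.828%.
σ_{10d} = 2.828% × √10 = 8.943%.
z(99.5%) = 2.576.
VaR = 2.576 × 8.943% = 23.037%; on $750,000,000 that is $172,777,500.

$173,000,000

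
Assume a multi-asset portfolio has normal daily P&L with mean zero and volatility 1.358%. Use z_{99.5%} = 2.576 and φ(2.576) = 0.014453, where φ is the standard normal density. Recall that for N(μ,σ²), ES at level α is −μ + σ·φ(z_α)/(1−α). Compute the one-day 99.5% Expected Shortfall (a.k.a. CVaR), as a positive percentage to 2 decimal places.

Tail multiplier: φ(z)/(1−α) = 0.014453 / 0.005 = 2.891.
ES = 1.358% × 2.891 = 3.926%.

3.93%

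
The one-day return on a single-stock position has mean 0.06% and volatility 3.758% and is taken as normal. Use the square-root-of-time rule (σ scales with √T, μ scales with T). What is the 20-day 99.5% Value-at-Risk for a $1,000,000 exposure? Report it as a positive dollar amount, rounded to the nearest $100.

At 99.5%, z = 2.576.
σ_{20d} = 3.758% × √20 = 16.806%; μ_{20d} = 20 × 0.06% = 1.200%.
VaR = −(1.200%) + 2.576 × 16.806% = 42.092%.
On $1,000,000: 0.42092 × $1,000,000 = $420,920.

$420,900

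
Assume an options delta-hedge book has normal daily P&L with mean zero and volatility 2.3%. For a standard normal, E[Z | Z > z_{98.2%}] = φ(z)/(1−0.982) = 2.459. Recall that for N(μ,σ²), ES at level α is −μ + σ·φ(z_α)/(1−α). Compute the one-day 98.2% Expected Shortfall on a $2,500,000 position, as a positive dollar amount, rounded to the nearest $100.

$141,400

ES = 2.3% × 2.459 = 5.656%.
On $2,500,000: 0.05656 × $2,500,000 = $141,400.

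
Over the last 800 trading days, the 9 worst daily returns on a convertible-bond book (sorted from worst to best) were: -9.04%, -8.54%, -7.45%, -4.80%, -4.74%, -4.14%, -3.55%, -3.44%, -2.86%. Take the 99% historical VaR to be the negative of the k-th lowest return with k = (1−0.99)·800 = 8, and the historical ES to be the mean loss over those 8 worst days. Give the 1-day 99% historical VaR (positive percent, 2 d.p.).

3.44%

k = 8; the 8th lowest return is -3.44%, so VaR = 3.44%.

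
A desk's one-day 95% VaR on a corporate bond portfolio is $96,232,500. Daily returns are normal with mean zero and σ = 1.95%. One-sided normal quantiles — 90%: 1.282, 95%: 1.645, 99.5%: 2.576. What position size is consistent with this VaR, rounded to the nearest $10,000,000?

$3,000,000,000

VaR as a fraction of value: z·σ = 1.645 × 1.95% = 3.20775%.
Position = $96,232,500 / 0.0320775 = $3,000,000,000.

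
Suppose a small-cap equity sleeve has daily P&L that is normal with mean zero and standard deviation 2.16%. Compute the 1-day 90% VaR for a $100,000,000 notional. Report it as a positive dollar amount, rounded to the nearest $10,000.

$2,770,000

At 90% one-sided, z = 1.282.
VaR = z·σ = 1.282 × 2.16% = 2.769%.
On $100,000,000: 0.02769 × $100,000,000 = $2,769,000.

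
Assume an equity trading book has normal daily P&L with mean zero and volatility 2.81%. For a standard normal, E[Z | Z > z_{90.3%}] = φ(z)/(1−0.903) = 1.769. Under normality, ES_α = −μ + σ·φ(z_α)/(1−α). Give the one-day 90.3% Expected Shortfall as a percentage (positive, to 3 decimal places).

4.971%

ES = 2.81% × 1.769 = 4.971%.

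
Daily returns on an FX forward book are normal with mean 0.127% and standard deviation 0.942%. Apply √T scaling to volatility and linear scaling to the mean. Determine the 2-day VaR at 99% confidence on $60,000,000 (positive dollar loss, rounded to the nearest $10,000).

At 99%, z = 2.326.
σ_{2d} = 0.942% × √2 = 1.332%; μ_{2d} = 2 × 0.127% = 0.254%.
VaR = −(0.254%) + 2.326 × 1.332% = 2.844%.
On $60,000,000: 0.02844 × $60,000,000 = $1,706,400.

$1,710,000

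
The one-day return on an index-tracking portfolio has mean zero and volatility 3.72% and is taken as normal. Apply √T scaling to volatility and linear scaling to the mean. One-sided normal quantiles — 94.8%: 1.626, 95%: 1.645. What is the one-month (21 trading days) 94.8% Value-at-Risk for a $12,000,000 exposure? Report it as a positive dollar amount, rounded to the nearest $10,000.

σ_{21d} = 3.72% × √21 = 17.047%.
VaR = 1.626 × 17.047% = 27.718%.
On $12,000,000: 0.27718 × $12,000,000 = $3,326,160.

$3,330,000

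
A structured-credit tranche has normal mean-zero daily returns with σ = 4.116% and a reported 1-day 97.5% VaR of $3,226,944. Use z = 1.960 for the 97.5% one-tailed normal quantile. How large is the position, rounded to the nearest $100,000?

$40,000,000

VaR as a fraction of value: z·σ = 1.960 × 4.116% = 8.06736%.
Position = $3,226,944 / 0.0806736 = $40,000,000.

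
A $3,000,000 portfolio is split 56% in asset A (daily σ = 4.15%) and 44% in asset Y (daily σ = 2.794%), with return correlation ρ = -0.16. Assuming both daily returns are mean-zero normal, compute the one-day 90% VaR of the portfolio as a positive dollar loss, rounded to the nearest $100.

σ_p² = 0.56²·4.15² + 0.44²·2.794² + 2·-0.16·0.56·0.44·4.15·2.794 = 5.9981 (%²).
σ_p = √5.9981 = 2.449%.
At 90%, z = 1.282.
VaR = 1.282 × 2.449% = 3.140%; on $3,000,000 that is $94,200.

$94,200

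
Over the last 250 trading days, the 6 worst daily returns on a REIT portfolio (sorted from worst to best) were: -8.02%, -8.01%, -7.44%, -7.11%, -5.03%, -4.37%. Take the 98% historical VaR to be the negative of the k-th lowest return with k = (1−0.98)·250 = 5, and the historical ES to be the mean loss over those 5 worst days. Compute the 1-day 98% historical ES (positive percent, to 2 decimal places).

7.12%

The 5 worst returns sum to -35.61%.
ES = −(-35.61%) / 5 = 7.122% ≈ 7.12%.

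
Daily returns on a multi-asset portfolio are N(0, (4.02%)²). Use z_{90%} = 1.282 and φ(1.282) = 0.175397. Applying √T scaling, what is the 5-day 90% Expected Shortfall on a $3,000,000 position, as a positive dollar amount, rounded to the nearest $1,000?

σ_{5d} = 4.02% × √5 = 8.989%.
ES multiplier = φ(z)/(1−α) = 0.175397/0.1 = 1.754.
ES = 8.989% × 1.754 = 15.767%; on $3,000,000: $473,010.

$473,000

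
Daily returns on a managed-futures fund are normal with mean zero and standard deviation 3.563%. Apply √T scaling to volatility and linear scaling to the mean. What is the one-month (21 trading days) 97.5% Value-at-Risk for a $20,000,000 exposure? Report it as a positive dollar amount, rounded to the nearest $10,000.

$6,400,000

At 97.5%, z = 1.960.
σ_{21d} = 3.563% × √21 = 16.328%.
VaR = 1.960 × 16.328% = 32.003%.
On $20,000,000: 0.32003 × $20,000,000 = $6,400,600.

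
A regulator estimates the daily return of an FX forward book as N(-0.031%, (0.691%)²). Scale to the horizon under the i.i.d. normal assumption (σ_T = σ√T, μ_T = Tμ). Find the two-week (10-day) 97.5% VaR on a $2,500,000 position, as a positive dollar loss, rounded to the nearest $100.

At 97.5%, z = 1.960.
σ_{10d} = 0.691% × √10 = 2.185%; μ_{10d} = 10 × -0.031% = -0.310%.
VaR = −(-0.310%) + 1.960 × 2.185% = 4.593%.
On $2,500,000: 0.04593 × $2,500,000 = $114,825.

$114,800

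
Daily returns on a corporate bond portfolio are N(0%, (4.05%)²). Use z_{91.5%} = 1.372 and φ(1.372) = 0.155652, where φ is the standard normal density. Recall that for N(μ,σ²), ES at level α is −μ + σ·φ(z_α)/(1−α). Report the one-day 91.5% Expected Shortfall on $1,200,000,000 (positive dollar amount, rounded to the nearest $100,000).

Tail multiplier: φ(z)/(1−α) = 0.155652 / 0.085 = 1.831.
ES = 4.05% × 1.831 = 7.416%.
On $1,200,000,000: 0.07416 × $1,200,000,000 = $88,992,000.

$89,000,000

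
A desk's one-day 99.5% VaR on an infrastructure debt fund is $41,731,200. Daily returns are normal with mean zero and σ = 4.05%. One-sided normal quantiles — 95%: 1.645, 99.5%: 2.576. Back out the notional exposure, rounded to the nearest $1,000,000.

VaR as a fraction of value: z·σ = 2.576 × 4.05% = 10.4328%.
Position = $41,731,200 / 0.104328 = $400,000,000.

$400,000,000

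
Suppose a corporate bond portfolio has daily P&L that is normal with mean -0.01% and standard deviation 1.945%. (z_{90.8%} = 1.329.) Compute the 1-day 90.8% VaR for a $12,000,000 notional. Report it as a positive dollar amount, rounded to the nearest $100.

VaR = −μ + z·σ = −(-0.01%) + 1.329 × 1.945% = 2.595%.
On $12,000,000: 0.02595 × $12,000,000 = $311,400.

$311,400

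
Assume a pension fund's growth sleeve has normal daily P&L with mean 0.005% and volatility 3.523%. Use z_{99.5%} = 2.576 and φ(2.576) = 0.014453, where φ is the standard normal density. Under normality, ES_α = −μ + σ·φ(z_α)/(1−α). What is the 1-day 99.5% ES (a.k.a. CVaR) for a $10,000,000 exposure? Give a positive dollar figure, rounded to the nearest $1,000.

$1,018,000

Tail multiplier: φ(z)/(1−α) = 0.014453 / 0.005 = 2.891.
ES = −(0.005%) + 3.523% × 2.891 = 10.180%.
On $10,000,000: 0.10180 × $10,000,000 = $1,018,000.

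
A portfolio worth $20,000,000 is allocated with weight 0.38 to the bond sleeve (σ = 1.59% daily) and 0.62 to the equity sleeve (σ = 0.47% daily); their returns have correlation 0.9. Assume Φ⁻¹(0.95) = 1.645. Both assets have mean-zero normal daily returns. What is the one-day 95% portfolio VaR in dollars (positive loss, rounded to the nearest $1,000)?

$288,000

σ_p² = 0.38²·1.59² + 0.62²·0.47² + 2·0.9·0.38·0.62·1.59·0.47 = 0.7669 (%²).
σ_p = √0.7669 = 0.876%.
VaR = 1.645 × 0.876% = 1.441%; on $20,000,000 that is $288,200.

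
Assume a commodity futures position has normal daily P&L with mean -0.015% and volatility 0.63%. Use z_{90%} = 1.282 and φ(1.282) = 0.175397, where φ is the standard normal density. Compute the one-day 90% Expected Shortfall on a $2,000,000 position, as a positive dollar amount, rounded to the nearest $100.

$22,400

Tail multiplier: φ(z)/(1−α) = 0.175397 / 0.1 = 1.754.
ES = −(-0.015%) + 0.63% × 1.754 = 1.120%.
On $2,000,000: 0.01120 × $2,000,000 = $22,400.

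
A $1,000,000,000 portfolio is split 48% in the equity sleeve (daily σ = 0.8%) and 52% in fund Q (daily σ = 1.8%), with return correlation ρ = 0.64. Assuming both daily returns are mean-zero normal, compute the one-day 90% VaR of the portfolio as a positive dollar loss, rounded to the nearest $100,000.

$15,600,000

σ_p² = 0.48²·0.8² + 0.52²·1.8² + 2·0.64·0.48·0.52·0.8·1.8 = 1.4836 (%²).
σ_p = √1.4836 = 1.218%.
At 90%, z = 1.282.
VaR = 1.282 × 1.218% = 1.561%; on $1,000,000,000 that is $15,610,000.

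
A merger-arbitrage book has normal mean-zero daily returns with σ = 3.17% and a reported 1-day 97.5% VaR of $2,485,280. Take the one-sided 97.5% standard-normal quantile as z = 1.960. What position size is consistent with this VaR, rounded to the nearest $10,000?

VaR as a fraction of value: z·σ = 1.960 × 3.17% = 6.2132%.
Position = $2,485,280 / 0.062132 = $40,000,000.

$40,000,000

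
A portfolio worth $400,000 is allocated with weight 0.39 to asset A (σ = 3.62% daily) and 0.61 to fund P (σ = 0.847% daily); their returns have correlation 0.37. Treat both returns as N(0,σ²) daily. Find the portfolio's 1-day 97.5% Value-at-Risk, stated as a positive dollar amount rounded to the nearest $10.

σ_p² = 0.39²·3.62² + 0.61²·0.847² + 2·0.37·0.39·0.61·3.62·0.847 = 2.7999 (%²).
σ_p = √2.7999 = 1.673%.
At 97.5%, z = 1.960.
VaR = 1.960 × 1.673% = 3.279%; on $400,000 that is $13,116.

$13,120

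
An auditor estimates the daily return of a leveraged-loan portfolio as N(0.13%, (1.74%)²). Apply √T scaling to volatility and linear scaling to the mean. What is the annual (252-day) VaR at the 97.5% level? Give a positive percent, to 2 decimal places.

21.38%

At 97.5%, z = 1.960.
σ_{252d} = 1.74% × √252 = 27.622%; μ_{252d} = 252 × 0.13% = 32.760%.
VaR = −(32.760%) + 1.960 × 27.622% = 21.379%.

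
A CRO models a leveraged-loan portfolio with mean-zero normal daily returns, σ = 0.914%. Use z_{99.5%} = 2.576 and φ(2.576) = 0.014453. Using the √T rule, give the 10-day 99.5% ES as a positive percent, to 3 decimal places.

σ_{10d} = 0.914% × √10 = 2.890%.
ES multiplier = φ(z)/(1−α) = 0.014453/0.005 = 2.891.
ES = 2.890% × 2.891 = 8.355%.

8.355%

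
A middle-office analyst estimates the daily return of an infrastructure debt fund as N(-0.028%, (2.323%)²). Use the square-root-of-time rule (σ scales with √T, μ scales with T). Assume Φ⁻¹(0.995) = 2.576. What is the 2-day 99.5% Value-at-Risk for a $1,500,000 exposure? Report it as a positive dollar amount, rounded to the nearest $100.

$127,800

σ_{2d} = 2.323% × √2 = 3.285%; μ_{2d} = 2 × -0.028% = -0.056%.
VaR = −(-0.056%) + 2.576 × 3.285% = 8.518%.
On $1,500,000: 0.08518 × $1,500,000 = $127,770.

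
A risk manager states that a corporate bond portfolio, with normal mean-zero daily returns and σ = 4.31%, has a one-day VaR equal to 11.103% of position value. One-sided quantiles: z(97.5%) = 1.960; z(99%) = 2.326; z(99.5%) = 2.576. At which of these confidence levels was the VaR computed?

Implied z = VaR/σ = 11.103 / 4.31 = 2.576.
This matches z(99.5%) = 2.576.

99.5%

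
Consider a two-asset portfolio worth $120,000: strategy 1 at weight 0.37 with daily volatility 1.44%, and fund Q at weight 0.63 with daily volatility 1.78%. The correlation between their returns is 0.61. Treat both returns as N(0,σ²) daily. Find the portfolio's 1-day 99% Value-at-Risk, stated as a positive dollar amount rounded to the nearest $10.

σ_p² = 0.37²·1.44² + 0.63²·1.78² + 2·0.61·0.37·0.63·1.44·1.78 = 2.2703 (%²).
σ_p = √2.2703 = 1.507%.
At 99%, z = 2.326.
VaR = 2.326 × 1.507% = 3.505%; on $120,000 that is $4,206.

$4,210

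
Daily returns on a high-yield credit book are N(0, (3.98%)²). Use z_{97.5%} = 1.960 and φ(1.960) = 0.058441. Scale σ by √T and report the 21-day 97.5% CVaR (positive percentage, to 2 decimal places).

42.64%

σ_{21d} = 3.98% × √21 = 18.239%.
ES multiplier = φ(z)/(1−α) = 0.058441/0.025 = 2.338.
ES = 18.239% × 2.338 = 42.643%.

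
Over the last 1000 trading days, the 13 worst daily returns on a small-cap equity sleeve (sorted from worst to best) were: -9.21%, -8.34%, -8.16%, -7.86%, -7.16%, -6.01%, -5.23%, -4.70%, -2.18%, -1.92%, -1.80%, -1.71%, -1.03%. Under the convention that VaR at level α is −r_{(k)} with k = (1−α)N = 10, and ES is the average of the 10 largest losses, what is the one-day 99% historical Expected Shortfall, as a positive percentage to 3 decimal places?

6.077%

The 10 worst returns sum to -60.77%.
ES = −(-60.77%) / 10 = 6.077%.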